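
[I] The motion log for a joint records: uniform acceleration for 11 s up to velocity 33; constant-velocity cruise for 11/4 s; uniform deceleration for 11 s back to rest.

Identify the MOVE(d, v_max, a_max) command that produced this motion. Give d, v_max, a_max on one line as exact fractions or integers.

a_max = 33/11 = 3
d_a = ½·33·11 = 363/2; d_c = 33·11/4 = 363/4
d = 2·363/2 + 363/4 = 1815/4
t_c = 11/4 > 0 ⇒ limit active, v_max = 33

d=1815/4 v_max=33 a_max=3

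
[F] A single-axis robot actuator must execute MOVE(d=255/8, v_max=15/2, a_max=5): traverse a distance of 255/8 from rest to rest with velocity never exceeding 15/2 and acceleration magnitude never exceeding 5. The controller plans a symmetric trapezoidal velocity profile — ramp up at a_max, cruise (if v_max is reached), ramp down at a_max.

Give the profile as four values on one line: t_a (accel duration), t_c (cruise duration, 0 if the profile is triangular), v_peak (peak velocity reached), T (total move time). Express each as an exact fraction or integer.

t_a=3/2 t_c=11/4 v_peak=15/2 T=23/4

vₘ²/aₘ = (15/2)²/5 = 45/4
255/8 ≥ 45/4 ⇒ cruise phase
t_a = (15/2)/5 = 3/2; v_peak = 15/2
d_cruise = 255/8 − 45/4 = 165/8; t_c = (165/8)/(15/2) = 11/4
T = 2·3/2 + 11/4 = 23/4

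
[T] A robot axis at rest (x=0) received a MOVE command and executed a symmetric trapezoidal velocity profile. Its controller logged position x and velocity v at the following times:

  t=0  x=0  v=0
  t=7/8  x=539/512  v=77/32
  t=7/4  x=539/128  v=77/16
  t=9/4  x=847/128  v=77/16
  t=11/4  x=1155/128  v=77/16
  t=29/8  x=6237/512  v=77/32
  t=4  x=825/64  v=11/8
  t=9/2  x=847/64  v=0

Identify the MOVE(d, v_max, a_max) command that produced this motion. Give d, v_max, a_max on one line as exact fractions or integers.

d=847/64 v_max=77/16 a_max=11/4

final state: t=9/2, x=847/64, v=0 → d = 847/64
a_max = (77/32−0)/(7/8−0) = 11/4
max v = 77/16 over t∈[7/4,11/4] → v_max = 77/16
check: 77/16·(7/4+1) = 847/64 ✓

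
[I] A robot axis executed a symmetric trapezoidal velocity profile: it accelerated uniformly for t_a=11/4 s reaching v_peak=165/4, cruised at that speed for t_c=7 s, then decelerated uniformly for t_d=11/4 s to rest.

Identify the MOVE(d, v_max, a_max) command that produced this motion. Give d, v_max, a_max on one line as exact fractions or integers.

d=6435/16 v_max=165/4 a_max=15

a_max = (165/4)/(11/4) = 15
d_a = ½·165/4·11/4 = 1815/32; d_c = 165/4·7 = 1155/4
d = 2·1815/32 + 1155/4 = 6435/16
t_c = 7 > 0 so v_max = 165/4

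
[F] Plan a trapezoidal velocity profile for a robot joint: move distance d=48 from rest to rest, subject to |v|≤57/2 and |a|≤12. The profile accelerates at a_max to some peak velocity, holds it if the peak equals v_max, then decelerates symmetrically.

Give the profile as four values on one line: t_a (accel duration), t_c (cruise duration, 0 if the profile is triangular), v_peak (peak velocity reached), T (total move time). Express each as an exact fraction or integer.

t_a=2 t_c=0 v_peak=24 T=4

vₘ²/aₘ = (57/2)²/12 = 1083/16
48 < 1083/16 so t_c = 0
v_peak = √(48·12) = √576 = 24
t_a = 24/12 = 2; t_c = 0
T = 2·2 = 4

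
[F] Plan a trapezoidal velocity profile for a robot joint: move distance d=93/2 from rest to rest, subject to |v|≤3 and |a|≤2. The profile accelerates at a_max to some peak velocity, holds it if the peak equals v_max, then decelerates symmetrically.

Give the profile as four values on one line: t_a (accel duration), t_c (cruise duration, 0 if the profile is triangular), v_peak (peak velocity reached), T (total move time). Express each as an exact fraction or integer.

v_max²/a_max = 3²/2 = 9/2
93/2 ≥ 9/2 ⇒ cruise phase
t_a = 3/2; v_peak = 3
d_cruise = 93/2 − 9/2 = 42; t_c = 42/3 = 14
T = 2·3/2 + 14 = 17

t_a=3/2 t_c=14 v_peak=3 T=17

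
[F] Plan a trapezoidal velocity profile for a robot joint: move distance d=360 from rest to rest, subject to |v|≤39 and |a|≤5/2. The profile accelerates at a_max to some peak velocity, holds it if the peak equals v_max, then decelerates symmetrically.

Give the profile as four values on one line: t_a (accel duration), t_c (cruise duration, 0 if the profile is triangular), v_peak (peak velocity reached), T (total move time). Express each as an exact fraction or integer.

t_a=12 t_c=0 v_peak=30 T=24

(v_max)²/a_max = 39²/(5/2) = 3042/5
360 < 3042/5 → triangular
v_peak = √(360·5/2) = √900 = 30
t_a = 30/(5/2) = 12; t_c = 0
T = 2·12 = 24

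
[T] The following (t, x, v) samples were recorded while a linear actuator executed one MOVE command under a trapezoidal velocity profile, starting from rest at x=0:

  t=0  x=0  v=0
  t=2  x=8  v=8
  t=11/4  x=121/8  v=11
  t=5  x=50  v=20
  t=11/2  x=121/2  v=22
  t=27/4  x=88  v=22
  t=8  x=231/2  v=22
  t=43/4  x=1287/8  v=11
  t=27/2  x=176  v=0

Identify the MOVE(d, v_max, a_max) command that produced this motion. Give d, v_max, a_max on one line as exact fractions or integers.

d=176 v_max=22 a_max=4

final state: t=27/2, x=176, v=0 → d = 176
a_max = (8−0)/(2−0) = 4
max v = 22 over t∈[11/2,8] → v_max = 22
check: 22·(11/2+5/2) = 176 ✓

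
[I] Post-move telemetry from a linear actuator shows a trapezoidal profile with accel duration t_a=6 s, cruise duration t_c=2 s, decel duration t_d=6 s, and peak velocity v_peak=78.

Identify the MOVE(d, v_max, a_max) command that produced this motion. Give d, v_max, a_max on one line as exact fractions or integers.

a_max = 78/6 = 13
d_a = ½·78·6 = 234; d_c = 78·2 = 156
d = 2·234 + 156 = 624
t_c = 2 > 0 ⇒ limit active, v_max = 78

d=624 v_max=78 a_max=13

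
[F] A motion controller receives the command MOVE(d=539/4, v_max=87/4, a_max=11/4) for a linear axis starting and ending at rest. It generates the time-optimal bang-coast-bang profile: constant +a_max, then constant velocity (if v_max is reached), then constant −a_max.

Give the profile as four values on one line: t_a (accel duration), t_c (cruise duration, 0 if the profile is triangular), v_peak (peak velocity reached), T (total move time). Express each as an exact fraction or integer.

t_a=7 t_c=0 v_peak=77/4 T=14

vₘ²/aₘ = (87/4)²/(11/4) = 7569/44
539/4 < 7569/44 ⇒ no cruise
v_peak = √(539/4·11/4) = √(5929/16) = 77/4
t_a = (77/4)/(11/4) = 7; t_c = 0
T = 2·7 = 14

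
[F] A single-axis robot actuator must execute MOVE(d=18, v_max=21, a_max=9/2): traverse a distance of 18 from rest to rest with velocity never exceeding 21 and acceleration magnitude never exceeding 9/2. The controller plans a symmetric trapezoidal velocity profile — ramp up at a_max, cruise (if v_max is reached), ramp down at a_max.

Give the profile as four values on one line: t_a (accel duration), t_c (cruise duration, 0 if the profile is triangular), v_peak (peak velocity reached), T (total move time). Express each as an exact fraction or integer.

(v_max)²/a_max = 21²/(9/2) = 98
18 < 98 ⇒ no cruise
v_peak = √(18·9/2) = √81 = 9
t_a = 9/(9/2) = 2; t_c = 0
T = 2·2 = 4

t_a=2 t_c=0 v_peak=9 T=4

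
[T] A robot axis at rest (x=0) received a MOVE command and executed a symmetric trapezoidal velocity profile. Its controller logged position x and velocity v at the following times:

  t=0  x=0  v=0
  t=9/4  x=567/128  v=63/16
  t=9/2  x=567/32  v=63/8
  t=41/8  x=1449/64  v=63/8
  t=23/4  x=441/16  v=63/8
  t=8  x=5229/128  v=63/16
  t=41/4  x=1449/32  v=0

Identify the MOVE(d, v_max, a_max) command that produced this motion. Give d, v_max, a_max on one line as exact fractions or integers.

d=1449/32 v_max=63/8 a_max=7/4

final state: t=41/4, x=1449/32, v=0 → d = 1449/32
a_max = (63/16−0)/(9/4−0) = 7/4
max v = 63/8 over t∈[9/2,23/4] → v_max = 63/8
check: 63/8·(9/2+5/4) = 1449/32 ✓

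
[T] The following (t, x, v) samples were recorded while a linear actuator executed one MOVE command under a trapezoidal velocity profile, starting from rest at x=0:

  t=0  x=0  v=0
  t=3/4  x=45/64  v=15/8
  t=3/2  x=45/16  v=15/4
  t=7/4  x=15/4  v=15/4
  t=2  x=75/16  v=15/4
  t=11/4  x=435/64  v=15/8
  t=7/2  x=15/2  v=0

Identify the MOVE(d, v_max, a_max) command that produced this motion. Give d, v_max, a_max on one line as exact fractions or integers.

d=15/2 v_max=15/4 a_max=5/2

final state: t=7/2, x=15/2, v=0 → d = 15/2
a_max = (15/8−0)/(3/4−0) = 5/2
max v = 15/4 over t∈[3/2,2] → v_max = 15/4
check: 15/4·(3/2+1/2) = 15/2 ✓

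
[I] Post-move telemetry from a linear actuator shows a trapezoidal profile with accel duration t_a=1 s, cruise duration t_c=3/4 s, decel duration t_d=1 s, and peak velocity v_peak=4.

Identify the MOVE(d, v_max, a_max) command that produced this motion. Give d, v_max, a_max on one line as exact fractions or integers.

a_max = 4/1 = 4
d_a = ½·4·1 = 2; d_c = 4·3/4 = 3
d = 2·2 + 3 = 7
t_c = 3/4 > 0 so v_max = 4

d=7 v_max=4 a_max=4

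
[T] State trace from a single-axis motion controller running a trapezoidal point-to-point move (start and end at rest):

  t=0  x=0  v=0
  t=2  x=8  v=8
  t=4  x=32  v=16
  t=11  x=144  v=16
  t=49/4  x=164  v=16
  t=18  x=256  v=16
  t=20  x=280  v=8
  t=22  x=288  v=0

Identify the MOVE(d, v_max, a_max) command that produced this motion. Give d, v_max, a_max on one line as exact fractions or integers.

d=288 v_max=16 a_max=4

final state: t=22, x=288, v=0 → d = 288
a_max = (8−0)/(2−0) = 4
max v = 16 over t∈[4,18] → v_max = 16
check: 16·(4+14) = 288 ✓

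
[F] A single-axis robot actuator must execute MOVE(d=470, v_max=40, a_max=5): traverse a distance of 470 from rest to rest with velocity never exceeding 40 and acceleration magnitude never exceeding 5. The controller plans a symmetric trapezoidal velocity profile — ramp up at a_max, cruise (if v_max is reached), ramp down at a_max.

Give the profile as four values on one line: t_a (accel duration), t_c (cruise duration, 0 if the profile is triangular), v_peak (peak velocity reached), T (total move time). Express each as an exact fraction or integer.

t_a=8 t_c=15/4 v_peak=40 T=79/4

vₘ²/aₘ = 40²/5 = 320
470 ≥ 320 ⇒ cruise phase
t_a = 40/5 = 8; v_peak = 40
d_cruise = 470 − 320 = 150; t_c = 150/40 = 15/4
T = 2·8 + 15/4 = 79/4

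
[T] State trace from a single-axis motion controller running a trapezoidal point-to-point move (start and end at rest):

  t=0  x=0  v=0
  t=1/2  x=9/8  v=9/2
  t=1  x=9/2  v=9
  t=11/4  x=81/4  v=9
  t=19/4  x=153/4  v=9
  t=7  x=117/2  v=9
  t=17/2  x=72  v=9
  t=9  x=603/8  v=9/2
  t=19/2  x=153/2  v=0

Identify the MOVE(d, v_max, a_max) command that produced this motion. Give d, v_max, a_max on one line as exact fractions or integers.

final state: t=19/2, x=153/2, v=0 → d = 153/2
a_max = (9/2−0)/(1/2−0) = 9
max v = 9 over t∈[1,17/2] → v_max = 9
check: 9·(1+15/2) = 153/2 ✓

d=153/2 v_max=9 a_max=9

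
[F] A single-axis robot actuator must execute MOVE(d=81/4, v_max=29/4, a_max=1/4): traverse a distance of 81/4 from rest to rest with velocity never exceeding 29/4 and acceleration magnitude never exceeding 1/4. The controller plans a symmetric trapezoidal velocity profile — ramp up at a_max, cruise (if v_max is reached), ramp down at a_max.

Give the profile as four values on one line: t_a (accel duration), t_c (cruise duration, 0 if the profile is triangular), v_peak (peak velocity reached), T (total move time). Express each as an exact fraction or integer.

(v_max)²/a_max = (29/4)²/(1/4) = 841/4
81/4 < 841/4 ⇒ no cruise
v_peak = √(81/4·1/4) = √(81/16) = 9/4
t_a = (9/4)/(1/4) = 9; t_c = 0
T = 2·9 = 18

t_a=9 t_c=0 v_peak=9/4 T=18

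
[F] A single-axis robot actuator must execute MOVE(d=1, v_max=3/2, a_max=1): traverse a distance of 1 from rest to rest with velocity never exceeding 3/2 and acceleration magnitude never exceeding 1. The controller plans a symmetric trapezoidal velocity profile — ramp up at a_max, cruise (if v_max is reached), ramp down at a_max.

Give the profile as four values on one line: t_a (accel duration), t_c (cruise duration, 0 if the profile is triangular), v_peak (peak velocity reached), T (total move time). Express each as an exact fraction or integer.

t_a=1 t_c=0 v_peak=1 T=2

v_max²/a_max = (3/2)²/1 = 9/4
1 < 9/4 ⇒ no cruise
v_peak = √(1·1) = √1 = 1
t_a = 1/1 = 1; t_c = 0
T = 2·1 = 2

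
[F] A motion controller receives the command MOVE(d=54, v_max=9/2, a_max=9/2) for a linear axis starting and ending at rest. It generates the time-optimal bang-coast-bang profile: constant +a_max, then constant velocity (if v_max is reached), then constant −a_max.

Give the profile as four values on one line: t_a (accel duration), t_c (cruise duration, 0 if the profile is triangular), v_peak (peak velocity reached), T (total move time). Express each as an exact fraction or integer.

t_a=1 t_c=11 v_peak=9/2 T=13

vₘ²/aₘ = (9/2)²/(9/2) = 9/2
54 ≥ 9/2 → trapezoidal
t_a = (9/2)/(9/2) = 1; v_peak = 9/2
d_cruise = 54 − 9/2 = 99/2; t_c = (99/2)/(9/2) = 11
T = 2·1 + 11 = 13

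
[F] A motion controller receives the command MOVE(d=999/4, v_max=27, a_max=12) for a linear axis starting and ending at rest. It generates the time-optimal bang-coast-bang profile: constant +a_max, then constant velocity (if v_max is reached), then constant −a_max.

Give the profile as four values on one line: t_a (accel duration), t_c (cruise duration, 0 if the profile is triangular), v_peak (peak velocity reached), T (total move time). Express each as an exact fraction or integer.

t_a=9/4 t_c=7 v_peak=27 T=23/2

v_max²/a_max = 27²/12 = 243/4
999/4 ≥ 243/4 ⇒ cruise phase
t_a = 27/12 = 9/4; v_peak = 27
d_cruise = 999/4 − 243/4 = 189; t_c = 189/27 = 7
T = 2·9/4 + 7 = 23/2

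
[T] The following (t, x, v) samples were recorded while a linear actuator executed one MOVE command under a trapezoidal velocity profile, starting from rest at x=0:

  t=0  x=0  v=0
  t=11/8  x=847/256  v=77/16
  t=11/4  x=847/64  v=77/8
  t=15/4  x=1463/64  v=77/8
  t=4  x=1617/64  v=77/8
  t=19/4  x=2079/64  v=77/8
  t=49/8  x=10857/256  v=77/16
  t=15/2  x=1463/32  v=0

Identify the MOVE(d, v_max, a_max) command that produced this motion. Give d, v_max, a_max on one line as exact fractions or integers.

d=1463/32 v_max=77/8 a_max=7/2

final state: t=15/2, x=1463/32, v=0 → d = 1463/32
a_max = (77/16−0)/(11/8−0) = 7/2
max v = 77/8 over t∈[11/4,19/4] → v_max = 77/8
check: 77/8·(11/4+2) = 1463/32 ✓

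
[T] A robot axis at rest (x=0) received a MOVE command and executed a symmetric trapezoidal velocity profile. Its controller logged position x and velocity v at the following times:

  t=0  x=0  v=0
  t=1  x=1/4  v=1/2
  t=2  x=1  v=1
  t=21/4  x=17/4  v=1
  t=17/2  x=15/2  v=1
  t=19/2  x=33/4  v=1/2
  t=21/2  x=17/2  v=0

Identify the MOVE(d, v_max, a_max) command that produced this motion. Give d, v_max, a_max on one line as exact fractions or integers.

d=17/2 v_max=1 a_max=1/2

final state: t=21/2, x=17/2, v=0 → d = 17/2
a_max = (1/2−0)/(1−0) = 1/2
max v = 1 over t∈[2,17/2] → v_max = 1
check: 1·(2+13/2) = 17/2 ✓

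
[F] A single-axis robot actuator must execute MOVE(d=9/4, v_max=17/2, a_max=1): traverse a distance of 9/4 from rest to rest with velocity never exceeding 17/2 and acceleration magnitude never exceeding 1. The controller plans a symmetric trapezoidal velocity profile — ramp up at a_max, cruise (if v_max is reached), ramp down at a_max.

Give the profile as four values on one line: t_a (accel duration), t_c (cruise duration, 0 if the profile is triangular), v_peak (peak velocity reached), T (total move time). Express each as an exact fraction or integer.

t_a=3/2 t_c=0 v_peak=3/2 T=3

vₘ²/aₘ = (17/2)²/1 = 289/4
9/4 < 289/4 so t_c = 0
v_peak = √(9/4·1) = √(9/4) = 3/2
t_a = (3/2)/1 = 3/2; t_c = 0
T = 2·3/2 = 3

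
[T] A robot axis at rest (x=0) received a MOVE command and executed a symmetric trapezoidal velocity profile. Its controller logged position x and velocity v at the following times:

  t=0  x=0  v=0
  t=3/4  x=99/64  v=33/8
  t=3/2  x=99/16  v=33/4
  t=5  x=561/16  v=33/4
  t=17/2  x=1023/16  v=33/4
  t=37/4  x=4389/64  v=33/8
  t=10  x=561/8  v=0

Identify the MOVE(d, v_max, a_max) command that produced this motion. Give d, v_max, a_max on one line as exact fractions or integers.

d=561/8 v_max=33/4 a_max=11/2

final state: t=10, x=561/8, v=0 → d = 561/8
a_max = (33/8−0)/(3/4−0) = 11/2
max v = 33/4 over t∈[3/2,17/2] → v_max = 33/4
check: 33/4·(3/2+7) = 561/8 ✓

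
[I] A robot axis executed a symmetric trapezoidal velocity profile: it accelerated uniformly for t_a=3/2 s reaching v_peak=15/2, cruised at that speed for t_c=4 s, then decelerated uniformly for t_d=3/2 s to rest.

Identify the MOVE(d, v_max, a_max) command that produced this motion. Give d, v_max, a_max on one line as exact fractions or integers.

a_max = (15/2)/(3/2) = 5
d_a = ½·15/2·3/2 = 45/8; d_c = 15/2·4 = 30
d = 2·45/8 + 30 = 165/4
t_c = 4 > 0 ⇒ limit active, v_max = 15/2

d=165/4 v_max=15/2 a_max=5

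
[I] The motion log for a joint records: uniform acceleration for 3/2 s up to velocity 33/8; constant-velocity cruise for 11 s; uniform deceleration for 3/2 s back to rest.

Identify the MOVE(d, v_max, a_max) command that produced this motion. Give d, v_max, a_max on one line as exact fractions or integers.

a_max = (33/8)/(3/2) = 11/4
d_a = ½·33/8·3/2 = 99/32; d_c = 33/8·11 = 363/8
d = 2·99/32 + 363/8 = 825/16
t_c = 11 > 0 ⇒ limit active, v_max = 33/8

d=825/16 v_max=33/8 a_max=11/4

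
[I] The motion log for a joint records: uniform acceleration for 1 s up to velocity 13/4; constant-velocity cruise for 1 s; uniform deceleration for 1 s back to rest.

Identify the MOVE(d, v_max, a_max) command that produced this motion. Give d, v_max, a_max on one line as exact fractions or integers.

d=13/2 v_max=13/4 a_max=13/4

a_max = (13/4)/1 = 13/4
d_a = ½·13/4·1 = 13/8; d_c = 13/4·1 = 13/4
d = 2·13/8 + 13/4 = 13/2
t_c = 1 > 0 so v_max = 13/4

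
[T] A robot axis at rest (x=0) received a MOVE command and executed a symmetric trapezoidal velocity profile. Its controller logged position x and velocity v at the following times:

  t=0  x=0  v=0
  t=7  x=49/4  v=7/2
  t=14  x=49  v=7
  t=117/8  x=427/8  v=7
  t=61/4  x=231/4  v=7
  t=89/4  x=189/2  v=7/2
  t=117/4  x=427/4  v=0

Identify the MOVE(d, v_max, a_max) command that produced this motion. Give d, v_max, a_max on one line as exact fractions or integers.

final state: t=117/4, x=427/4, v=0 → d = 427/4
a_max = (7/2−0)/(7−0) = 1/2
max v = 7 over t∈[14,61/4] → v_max = 7
check: 7·(14+5/4) = 427/4 ✓

d=427/4 v_max=7 a_max=1/2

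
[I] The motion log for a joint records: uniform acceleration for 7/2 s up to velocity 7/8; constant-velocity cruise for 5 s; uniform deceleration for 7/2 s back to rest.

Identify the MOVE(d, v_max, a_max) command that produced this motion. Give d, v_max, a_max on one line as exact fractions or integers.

a_max = (7/8)/(7/2) = 1/4
d_a = ½·7/8·7/2 = 49/32; d_c = 7/8·5 = 35/8
d = 2·49/32 + 35/8 = 119/16
t_c = 5 > 0 so v_max = 7/8

d=119/16 v_max=7/8 a_max=1/4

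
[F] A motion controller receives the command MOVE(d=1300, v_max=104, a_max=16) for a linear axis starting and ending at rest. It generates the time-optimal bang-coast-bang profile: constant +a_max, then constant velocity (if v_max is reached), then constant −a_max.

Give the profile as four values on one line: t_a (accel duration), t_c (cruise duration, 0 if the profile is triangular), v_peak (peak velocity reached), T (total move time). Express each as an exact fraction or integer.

vₘ²/aₘ = 104²/16 = 676
1300 ≥ 676 so v_max reached
t_a = 104/16 = 13/2; v_peak = 104
d_cruise = 1300 − 676 = 624; t_c = 624/104 = 6
T = 2·13/2 + 6 = 19

t_a=13/2 t_c=6 v_peak=104 T=19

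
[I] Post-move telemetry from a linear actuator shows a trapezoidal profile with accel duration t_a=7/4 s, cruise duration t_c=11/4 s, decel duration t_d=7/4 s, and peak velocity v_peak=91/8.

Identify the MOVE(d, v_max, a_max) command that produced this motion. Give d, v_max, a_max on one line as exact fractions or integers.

a_max = (91/8)/(7/4) = 13/2
d_a = ½·91/8·7/4 = 637/64; d_c = 91/8·11/4 = 1001/32
d = 2·637/64 + 1001/32 = 819/16
t_c = 11/4 > 0 so v_max = 91/8

d=819/16 v_max=91/8 a_max=13/2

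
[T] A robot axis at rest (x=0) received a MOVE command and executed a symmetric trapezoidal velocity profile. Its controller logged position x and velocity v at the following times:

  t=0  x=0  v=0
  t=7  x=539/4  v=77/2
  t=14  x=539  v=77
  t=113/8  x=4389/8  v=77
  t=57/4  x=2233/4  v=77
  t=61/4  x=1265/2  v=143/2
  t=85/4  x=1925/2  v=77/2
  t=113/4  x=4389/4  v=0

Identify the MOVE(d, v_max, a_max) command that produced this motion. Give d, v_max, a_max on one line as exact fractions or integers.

d=4389/4 v_max=77 a_max=11/2

final state: t=113/4, x=4389/4, v=0 → d = 4389/4
a_max = (77/2−0)/(7−0) = 11/2
max v = 77 over t∈[14,57/4] → v_max = 77
check: 77·(14+1/4) = 4389/4 ✓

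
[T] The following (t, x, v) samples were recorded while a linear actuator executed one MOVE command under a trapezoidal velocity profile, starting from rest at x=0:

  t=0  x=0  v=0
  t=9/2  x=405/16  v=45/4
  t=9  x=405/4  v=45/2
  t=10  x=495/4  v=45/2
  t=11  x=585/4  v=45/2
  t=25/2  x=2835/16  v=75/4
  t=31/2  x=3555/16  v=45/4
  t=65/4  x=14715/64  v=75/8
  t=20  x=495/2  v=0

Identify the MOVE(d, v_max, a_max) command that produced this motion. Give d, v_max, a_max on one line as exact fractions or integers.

final state: t=20, x=495/2, v=0 → d = 495/2
a_max = (45/4−0)/(9/2−0) = 5/2
max v = 45/2 over t∈[9,11] → v_max = 45/2
check: 45/2·(9+2) = 495/2 ✓

d=495/2 v_max=45/2 a_max=5/2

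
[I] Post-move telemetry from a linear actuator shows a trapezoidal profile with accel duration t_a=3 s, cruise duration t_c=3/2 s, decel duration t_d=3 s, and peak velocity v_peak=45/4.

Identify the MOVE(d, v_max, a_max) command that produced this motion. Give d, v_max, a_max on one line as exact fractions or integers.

a_max = (45/4)/3 = 15/4
d_a = ½·45/4·3 = 135/8; d_c = 45/4·3/2 = 135/8
d = 2·135/8 + 135/8 = 405/8
t_c = 3/2 > 0 → v_max = v_peak = 45/4

d=405/8 v_max=45/4 a_max=15/4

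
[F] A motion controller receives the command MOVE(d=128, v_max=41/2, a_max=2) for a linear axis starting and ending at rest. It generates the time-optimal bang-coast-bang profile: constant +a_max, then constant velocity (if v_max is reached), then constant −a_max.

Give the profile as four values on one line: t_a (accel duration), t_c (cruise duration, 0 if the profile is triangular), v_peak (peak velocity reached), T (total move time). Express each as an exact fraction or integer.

vₘ²/aₘ = (41/2)²/2 = 1681/8
128 < 1681/8 ⇒ no cruise
v_peak = √(128·2) = √256 = 16
t_a = 16/2 = 8; t_c = 0
T = 2·8 = 16

t_a=8 t_c=0 v_peak=16 T=16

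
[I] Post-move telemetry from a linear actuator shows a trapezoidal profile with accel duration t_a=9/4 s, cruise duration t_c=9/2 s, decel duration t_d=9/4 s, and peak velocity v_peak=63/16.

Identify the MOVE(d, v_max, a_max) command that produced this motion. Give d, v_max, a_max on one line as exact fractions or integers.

d=1701/64 v_max=63/16 a_max=7/4

a_max = (63/16)/(9/4) = 7/4
d_a = ½·63/16·9/4 = 567/128; d_c = 63/16·9/2 = 567/32
d = 2·567/128 + 567/32 = 1701/64
t_c = 9/2 > 0 → v_max = v_peak = 63/16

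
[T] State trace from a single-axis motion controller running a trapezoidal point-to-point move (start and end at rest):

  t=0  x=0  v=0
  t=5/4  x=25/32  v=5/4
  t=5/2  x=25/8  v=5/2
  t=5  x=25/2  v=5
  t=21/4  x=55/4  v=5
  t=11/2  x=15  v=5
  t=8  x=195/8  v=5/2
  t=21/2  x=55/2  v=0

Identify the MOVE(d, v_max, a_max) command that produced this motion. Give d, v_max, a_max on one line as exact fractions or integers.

d=55/2 v_max=5 a_max=1

final state: t=21/2, x=55/2, v=0 → d = 55/2
a_max = (5/4−0)/(5/4−0) = 1
max v = 5 over t∈[5,11/2] → v_max = 5
check: 5·(5+1/2) = 55/2 ✓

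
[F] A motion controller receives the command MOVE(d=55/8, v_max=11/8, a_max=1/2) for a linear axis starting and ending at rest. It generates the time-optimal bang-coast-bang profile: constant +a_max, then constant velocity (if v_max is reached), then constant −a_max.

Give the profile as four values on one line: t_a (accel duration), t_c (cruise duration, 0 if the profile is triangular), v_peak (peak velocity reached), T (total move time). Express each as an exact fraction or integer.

v_max²/a_max = (11/8)²/(1/2) = 121/32
55/8 ≥ 121/32 → trapezoidal
t_a = (11/8)/(1/2) = 11/4; v_peak = 11/8
d_cruise = 55/8 − 121/32 = 99/32; t_c = (99/32)/(11/8) = 9/4
T = 2·11/4 + 9/4 = 31/4

t_a=11/4 t_c=9/4 v_peak=11/8 T=31/4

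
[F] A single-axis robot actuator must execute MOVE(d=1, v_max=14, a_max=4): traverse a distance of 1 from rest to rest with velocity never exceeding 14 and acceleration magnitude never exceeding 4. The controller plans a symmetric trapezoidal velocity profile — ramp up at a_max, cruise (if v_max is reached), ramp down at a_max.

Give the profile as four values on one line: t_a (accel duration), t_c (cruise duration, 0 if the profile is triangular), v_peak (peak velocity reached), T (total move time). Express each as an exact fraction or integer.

(v_max)²/a_max = 14²/4 = 49
1 < 49 → triangular
v_peak = √(1·4) = √4 = 2
t_a = 2/4 = 1/2; t_c = 0
T = 2·1/2 = 1

t_a=1/2 t_c=0 v_peak=2 T=1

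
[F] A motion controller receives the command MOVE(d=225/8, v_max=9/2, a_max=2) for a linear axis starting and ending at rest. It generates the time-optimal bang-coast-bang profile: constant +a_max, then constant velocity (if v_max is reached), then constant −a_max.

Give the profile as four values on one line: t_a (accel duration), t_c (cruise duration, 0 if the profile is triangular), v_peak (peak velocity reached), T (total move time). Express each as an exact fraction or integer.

vₘ²/aₘ = (9/2)²/2 = 81/8
225/8 ≥ 81/8 ⇒ cruise phase
t_a = (9/2)/2 = 9/4; v_peak = 9/2
d_cruise = 225/8 − 81/8 = 18; t_c = 18/(9/2) = 4
T = 2·9/4 + 4 = 17/2

t_a=9/4 t_c=4 v_peak=9/2 T=17/2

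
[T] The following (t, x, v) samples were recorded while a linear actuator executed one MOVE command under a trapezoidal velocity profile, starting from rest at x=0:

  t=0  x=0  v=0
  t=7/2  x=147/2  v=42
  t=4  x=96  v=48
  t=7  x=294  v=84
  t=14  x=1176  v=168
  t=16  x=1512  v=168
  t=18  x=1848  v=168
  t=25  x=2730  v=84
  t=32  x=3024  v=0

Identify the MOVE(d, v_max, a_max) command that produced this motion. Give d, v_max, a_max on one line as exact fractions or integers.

final state: t=32, x=3024, v=0 → d = 3024
a_max = (42−0)/(7/2−0) = 12
max v = 168 over t∈[14,18] → v_max = 168
check: 168·(14+4) = 3024 ✓

d=3024 v_max=168 a_max=12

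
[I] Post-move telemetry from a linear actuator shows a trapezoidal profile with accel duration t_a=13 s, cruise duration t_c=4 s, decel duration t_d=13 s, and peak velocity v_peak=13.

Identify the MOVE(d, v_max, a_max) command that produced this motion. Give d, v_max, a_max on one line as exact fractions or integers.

a_max = 13/13 = 1
d_a = ½·13·13 = 169/2; d_c = 13·4 = 52
d = 2·169/2 + 52 = 221
t_c = 4 > 0 → v_max = v_peak = 13

d=221 v_max=13 a_max=1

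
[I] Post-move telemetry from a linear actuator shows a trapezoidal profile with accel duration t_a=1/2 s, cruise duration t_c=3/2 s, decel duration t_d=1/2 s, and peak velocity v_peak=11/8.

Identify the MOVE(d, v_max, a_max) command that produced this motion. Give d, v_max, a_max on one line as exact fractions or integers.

d=11/4 v_max=11/8 a_max=11/4

a_max = (11/8)/(1/2) = 11/4
d_a = ½·11/8·1/2 = 11/32; d_c = 11/8·3/2 = 33/16
d = 2·11/32 + 33/16 = 11/4
t_c = 3/2 > 0 → v_max = v_peak = 11/8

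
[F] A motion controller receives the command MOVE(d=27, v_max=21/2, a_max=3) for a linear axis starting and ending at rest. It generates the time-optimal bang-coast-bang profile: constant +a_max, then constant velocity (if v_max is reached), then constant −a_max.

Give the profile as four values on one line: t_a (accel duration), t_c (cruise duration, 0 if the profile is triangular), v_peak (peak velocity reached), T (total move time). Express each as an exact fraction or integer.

vₘ²/aₘ = (21/2)²/3 = 147/4
27 < 147/4 ⇒ no cruise
v_peak = √(27·3) = √81 = 9
t_a = 9/3 = 3; t_c = 0
T = 2·3 = 6

t_a=3 t_c=0 v_peak=9 T=6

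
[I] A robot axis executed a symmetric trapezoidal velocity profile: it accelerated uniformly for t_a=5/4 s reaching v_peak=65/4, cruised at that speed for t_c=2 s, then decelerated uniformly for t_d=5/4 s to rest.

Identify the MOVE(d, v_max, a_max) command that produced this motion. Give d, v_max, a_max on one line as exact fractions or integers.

d=845/16 v_max=65/4 a_max=13

a_max = (65/4)/(5/4) = 13
d_a = ½·65/4·5/4 = 325/32; d_c = 65/4·2 = 65/2
d = 2·325/32 + 65/2 = 845/16
t_c = 2 > 0 → v_max = v_peak = 65/4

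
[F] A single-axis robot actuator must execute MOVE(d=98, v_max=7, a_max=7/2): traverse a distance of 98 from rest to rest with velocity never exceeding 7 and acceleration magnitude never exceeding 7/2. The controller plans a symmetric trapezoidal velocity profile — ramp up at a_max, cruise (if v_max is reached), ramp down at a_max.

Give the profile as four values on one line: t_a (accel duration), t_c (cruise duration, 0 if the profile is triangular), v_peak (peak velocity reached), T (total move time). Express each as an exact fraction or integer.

t_a=2 t_c=12 v_peak=7 T=16

(v_max)²/a_max = 7²/(7/2) = 14
98 ≥ 14 so v_max reached
t_a = 7/(7/2) = 2; v_peak = 7
d_cruise = 98 − 14 = 84; t_c = 84/7 = 12
T = 2·2 + 12 = 16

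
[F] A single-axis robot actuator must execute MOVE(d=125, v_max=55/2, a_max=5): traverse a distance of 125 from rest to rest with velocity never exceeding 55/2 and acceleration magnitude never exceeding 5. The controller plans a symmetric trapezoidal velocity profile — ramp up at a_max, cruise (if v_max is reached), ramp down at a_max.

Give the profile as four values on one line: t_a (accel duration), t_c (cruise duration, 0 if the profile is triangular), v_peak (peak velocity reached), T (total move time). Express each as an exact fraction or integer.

t_a=5 t_c=0 v_peak=25 T=10

(v_max)²/a_max = (55/2)²/5 = 605/4
125 < 605/4 so t_c = 0
v_peak = √(125·5) = √625 = 25
t_a = 25/5 = 5; t_c = 0
T = 2·5 = 10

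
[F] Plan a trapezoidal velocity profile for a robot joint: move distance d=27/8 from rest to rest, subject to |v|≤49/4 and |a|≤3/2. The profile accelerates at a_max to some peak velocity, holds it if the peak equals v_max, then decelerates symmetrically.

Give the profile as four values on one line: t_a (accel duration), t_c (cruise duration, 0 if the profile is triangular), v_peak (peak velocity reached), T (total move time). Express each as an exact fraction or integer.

t_a=3/2 t_c=0 v_peak=9/4 T=3

vₘ²/aₘ = (49/4)²/(3/2) = 2401/24
27/8 < 2401/24 → triangular
v_peak = √(27/8·3/2) = √(81/16) = 9/4
t_a = (9/4)/(3/2) = 3/2; t_c = 0
T = 2·3/2 = 3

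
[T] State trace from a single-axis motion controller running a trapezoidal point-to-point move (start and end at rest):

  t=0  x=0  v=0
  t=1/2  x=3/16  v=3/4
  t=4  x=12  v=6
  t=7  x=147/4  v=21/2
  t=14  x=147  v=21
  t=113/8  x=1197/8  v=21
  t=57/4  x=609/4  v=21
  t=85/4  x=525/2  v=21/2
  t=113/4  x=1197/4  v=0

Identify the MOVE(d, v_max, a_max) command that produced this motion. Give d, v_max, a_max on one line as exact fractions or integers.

final state: t=113/4, x=1197/4, v=0 → d = 1197/4
a_max = (3/4−0)/(1/2−0) = 3/2
max v = 21 over t∈[14,57/4] → v_max = 21
check: 21·(14+1/4) = 1197/4 ✓

d=1197/4 v_max=21 a_max=3/2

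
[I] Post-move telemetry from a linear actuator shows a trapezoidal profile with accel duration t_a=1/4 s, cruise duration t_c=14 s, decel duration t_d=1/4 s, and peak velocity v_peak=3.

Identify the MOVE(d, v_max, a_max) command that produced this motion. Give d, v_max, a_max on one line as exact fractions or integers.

a_max = 3/(1/4) = 12
d_a = ½·3·1/4 = 3/8; d_c = 3·14 = 42
d = 2·3/8 + 42 = 171/4
t_c = 14 > 0 → v_max = v_peak = 3

d=171/4 v_max=3 a_max=12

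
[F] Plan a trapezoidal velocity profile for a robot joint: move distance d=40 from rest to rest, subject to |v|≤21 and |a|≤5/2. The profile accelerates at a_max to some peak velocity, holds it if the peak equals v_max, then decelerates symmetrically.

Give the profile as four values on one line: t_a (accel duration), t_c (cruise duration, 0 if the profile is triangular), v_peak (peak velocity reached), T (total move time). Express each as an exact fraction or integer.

t_a=4 t_c=0 v_peak=10 T=8

v_max²/a_max = 21²/(5/2) = 882/5
40 < 882/5 so t_c = 0
v_peak = √(40·5/2) = √100 = 10
t_a = 10/(5/2) = 4; t_c = 0
T = 2·4 = 8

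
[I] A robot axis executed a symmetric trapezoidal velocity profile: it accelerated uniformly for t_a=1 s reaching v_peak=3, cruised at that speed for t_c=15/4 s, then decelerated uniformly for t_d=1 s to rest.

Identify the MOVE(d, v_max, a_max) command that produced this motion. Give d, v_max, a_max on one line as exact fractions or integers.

a_max = 3/1 = 3
d_a = ½·3·1 = 3/2; d_c = 3·15/4 = 45/4
d = 2·3/2 + 45/4 = 57/4
t_c = 15/4 > 0 ⇒ limit active, v_max = 3

d=57/4 v_max=3 a_max=3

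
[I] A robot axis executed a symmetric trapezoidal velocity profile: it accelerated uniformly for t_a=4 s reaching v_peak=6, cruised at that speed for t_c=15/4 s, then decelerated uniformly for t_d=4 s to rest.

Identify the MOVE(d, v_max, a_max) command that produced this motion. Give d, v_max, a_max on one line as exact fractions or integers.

d=93/2 v_max=6 a_max=3/2

a_max = 6/4 = 3/2
d_a = ½·6·4 = 12; d_c = 6·15/4 = 45/2
d = 2·12 + 45/2 = 93/2
t_c = 15/4 > 0 ⇒ limit active, v_max = 6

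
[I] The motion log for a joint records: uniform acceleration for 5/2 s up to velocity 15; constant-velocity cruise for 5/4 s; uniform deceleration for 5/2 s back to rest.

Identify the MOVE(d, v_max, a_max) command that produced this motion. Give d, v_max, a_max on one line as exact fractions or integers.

d=225/4 v_max=15 a_max=6

a_max = 15/(5/2) = 6
d_a = ½·15·5/2 = 75/4; d_c = 15·5/4 = 75/4
d = 2·75/4 + 75/4 = 225/4
t_c = 5/4 > 0 so v_max = 15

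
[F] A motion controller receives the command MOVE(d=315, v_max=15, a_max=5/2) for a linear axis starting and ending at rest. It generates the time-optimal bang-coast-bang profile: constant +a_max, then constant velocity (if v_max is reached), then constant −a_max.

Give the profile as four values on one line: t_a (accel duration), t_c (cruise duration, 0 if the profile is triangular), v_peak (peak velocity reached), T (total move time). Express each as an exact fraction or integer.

(v_max)²/a_max = 15²/(5/2) = 90
315 ≥ 90 → trapezoidal
t_a = 15/(5/2) = 6; v_peak = 15
d_cruise = 315 − 90 = 225; t_c = 225/15 = 15
T = 2·6 + 15 = 27

t_a=6 t_c=15 v_peak=15 T=27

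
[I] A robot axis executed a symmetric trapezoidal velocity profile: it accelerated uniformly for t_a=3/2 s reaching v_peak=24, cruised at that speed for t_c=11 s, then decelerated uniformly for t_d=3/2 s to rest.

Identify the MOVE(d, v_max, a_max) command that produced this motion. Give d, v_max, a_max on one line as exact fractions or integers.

a_max = 24/(3/2) = 16
d_a = ½·24·3/2 = 18; d_c = 24·11 = 264
d = 2·18 + 264 = 300
t_c = 11 > 0 ⇒ limit active, v_max = 24

d=300 v_max=24 a_max=16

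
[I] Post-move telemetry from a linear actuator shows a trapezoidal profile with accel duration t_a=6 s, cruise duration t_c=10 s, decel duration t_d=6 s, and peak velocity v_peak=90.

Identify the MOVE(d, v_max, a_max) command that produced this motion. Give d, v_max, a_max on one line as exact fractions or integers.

d=1440 v_max=90 a_max=15

a_max = 90/6 = 15
d_a = ½·90·6 = 270; d_c = 90·10 = 900
d = 2·270 + 900 = 1440
t_c = 10 > 0 → v_max = v_peak = 90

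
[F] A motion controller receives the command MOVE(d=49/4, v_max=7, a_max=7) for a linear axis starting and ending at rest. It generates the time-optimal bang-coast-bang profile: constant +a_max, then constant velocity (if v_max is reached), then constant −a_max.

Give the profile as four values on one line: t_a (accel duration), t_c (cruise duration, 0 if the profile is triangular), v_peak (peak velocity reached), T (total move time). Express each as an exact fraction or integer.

t_a=1 t_c=3/4 v_peak=7 T=11/4

(v_max)²/a_max = 7²/7 = 7
49/4 ≥ 7 ⇒ cruise phase
t_a = 7/7 = 1; v_peak = 7
d_cruise = 49/4 − 7 = 21/4; t_c = (21/4)/7 = 3/4
T = 2·1 + 3/4 = 11/4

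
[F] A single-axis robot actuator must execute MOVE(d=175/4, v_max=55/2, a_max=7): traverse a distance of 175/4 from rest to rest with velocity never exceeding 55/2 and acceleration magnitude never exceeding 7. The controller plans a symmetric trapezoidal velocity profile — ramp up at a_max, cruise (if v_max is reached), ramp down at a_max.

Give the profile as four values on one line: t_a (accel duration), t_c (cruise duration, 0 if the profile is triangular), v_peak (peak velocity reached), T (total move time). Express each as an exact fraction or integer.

v_max²/a_max = (55/2)²/7 = 3025/28
175/4 < 3025/28 ⇒ no cruise
v_peak = √(175/4·7) = √(1225/4) = 35/2
t_a = (35/2)/7 = 5/2; t_c = 0
T = 2·5/2 = 5

t_a=5/2 t_c=0 v_peak=35/2 T=5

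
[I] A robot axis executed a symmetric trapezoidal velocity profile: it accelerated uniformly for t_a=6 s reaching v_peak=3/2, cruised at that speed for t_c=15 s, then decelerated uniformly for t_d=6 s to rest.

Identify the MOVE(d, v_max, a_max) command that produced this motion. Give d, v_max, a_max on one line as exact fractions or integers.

d=63/2 v_max=3/2 a_max=1/4

a_max = (3/2)/6 = 1/4
d_a = ½·3/2·6 = 9/2; d_c = 3/2·15 = 45/2
d = 2·9/2 + 45/2 = 63/2
t_c = 15 > 0 so v_max = 3/2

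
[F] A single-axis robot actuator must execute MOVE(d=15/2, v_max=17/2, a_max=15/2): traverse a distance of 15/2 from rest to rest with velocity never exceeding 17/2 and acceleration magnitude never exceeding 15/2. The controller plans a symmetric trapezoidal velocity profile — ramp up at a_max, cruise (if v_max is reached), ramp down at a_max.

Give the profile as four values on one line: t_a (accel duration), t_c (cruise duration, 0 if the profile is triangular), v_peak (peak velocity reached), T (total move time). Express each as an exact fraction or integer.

v_max²/a_max = (17/2)²/(15/2) = 289/30
15/2 < 289/30 ⇒ no cruise
v_peak = √(15/2·15/2) = √(225/4) = 15/2
t_a = (15/2)/(15/2) = 1; t_c = 0
T = 2·1 = 2

t_a=1 t_c=0 v_peak=15/2 T=2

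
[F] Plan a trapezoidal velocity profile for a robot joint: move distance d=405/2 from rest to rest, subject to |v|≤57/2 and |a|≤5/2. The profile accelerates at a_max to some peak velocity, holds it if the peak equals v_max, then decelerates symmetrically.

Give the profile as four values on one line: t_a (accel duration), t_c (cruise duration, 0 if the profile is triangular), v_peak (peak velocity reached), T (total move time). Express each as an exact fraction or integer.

t_a=9 t_c=0 v_peak=45/2 T=18

v_max²/a_max = (57/2)²/(5/2) = 3249/10
405/2 < 3249/10 so t_c = 0
v_peak = √(405/2·5/2) = √(2025/4) = 45/2
t_a = (45/2)/(5/2) = 9; t_c = 0
T = 2·9 = 18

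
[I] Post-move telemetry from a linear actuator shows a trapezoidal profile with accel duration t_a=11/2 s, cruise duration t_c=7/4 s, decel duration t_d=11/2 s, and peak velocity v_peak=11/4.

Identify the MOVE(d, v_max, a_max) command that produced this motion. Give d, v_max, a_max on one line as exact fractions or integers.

d=319/16 v_max=11/4 a_max=1/2

a_max = (11/4)/(11/2) = 1/2
d_a = ½·11/4·11/2 = 121/16; d_c = 11/4·7/4 = 77/16
d = 2·121/16 + 77/16 = 319/16
t_c = 7/4 > 0 ⇒ limit active, v_max = 11/4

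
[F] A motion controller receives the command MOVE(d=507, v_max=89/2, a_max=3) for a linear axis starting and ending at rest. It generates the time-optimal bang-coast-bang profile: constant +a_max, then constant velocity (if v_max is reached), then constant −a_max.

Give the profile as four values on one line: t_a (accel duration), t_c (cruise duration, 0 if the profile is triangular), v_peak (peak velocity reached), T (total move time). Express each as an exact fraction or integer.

t_a=13 t_c=0 v_peak=39 T=26

(v_max)²/a_max = (89/2)²/3 = 7921/12
507 < 7921/12 → triangular
v_peak = √(507·3) = √1521 = 39
t_a = 39/3 = 13; t_c = 0
T = 2·13 = 26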